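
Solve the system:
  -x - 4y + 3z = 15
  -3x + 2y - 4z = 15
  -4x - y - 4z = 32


Using Cramer's rule. Expand each determinant along the first row.
D  = (-1)*[2*(-4) - (-4)*(-1)] - (-4)*[(-3)*(-4) - (-4)*(-4)] + 3*[(-3)*(-1) - 2*(-4)]
  = (-1)*(-12) - (-4)*(-4) + 3*(11) = 29
Dx = 15*[2*(-4) - (-4)*(-1)] - (-4)*[15*(-4) - (-4)*32] + 3*[15*(-1) - 2*32]
  = 15*(-12) - (-4)*(68) + 3*(-79) = -145
Dy = (-1)*[15*(-4) - (-4)*32] - 15*[(-3)*(-4) - (-4)*(-4)] + 3*[(-3)*32 - 15*(-4)]
  = (-1)*(68) - 15*(-4) + 3*(-36) = -116
Dz = (-1)*[2*32 - 15*(-1)] - (-4)*[(-3)*32 - 15*(-4)] + 15*[(-3)*(-1) - 2*(-4)]
  = (-1)*(79) - (-4)*(-36) + 15*(11) = -58
x = Dx/D = -145/29 = -5, y = Dy/D = -116/29 = -4, z = Dz/D = -58/29 = -2
Check eq1: (-1)(-5) + (-4)(-4) + (3)(-2) = 15 = 15 ✓
Check eq2: (-3)(-5) + (2)(-4) + (-4)(-2) = 15 = 15 ✓
Check eq3: (-4)(-5) + (-1)(-4) + (-4)(-2) = 32 = 32 ✓

x = -5, y = -4, z = -2


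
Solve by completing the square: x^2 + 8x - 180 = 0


Start: x^2 + 8x - 180 = 0
Move constant: x^2 + 8x = 180
Half of 8 is 4, squared is 16
Add 16 to both sides: x^2 + 8x + 16 = 196
(x + 4)^2 = 196
x + 4 = ±14
x = -4 + 14 = 10 or x = -4 - 14 = -18

x = -18, x = 10


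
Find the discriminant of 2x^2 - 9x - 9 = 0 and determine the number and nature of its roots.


For ax^2 + bx + c = 0, discriminant D = b^2 - 4ac
Here a = 2, b = -9, c = -9
D = (-9)^2 - 4(2)(-9) = 81 + 72 = 153

D = 153 > 0 but not a perfect square
The equation has 2 distinct real irrational roots.

Discriminant = 153, 2 distinct real irrational roots


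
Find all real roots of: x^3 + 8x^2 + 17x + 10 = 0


Let p(x) = x^3 + 8x^2 + 17x + 10. By the rational root theorem (leading coefficient 1), any rational root is an integer divisor of 10: try ±1, ±2, ... in turn.
Test x = 1: value = 36 ≠ 0.
Test x = -1: value = 0 ✓, so (x + 1) is a factor.
Synthetic division by (x + 1): bring down 1; 1(-1) + 8 = 7; 7(-1) + 17 = 10; 10(-1) + 10 = 0 → quotient x^2 + 7x + 10, remainder 0.
Solve the quadratic x^2 + 7x + 10 = 0: discriminant = 7^2 - 4(1)(10) = 49 - 40 = 9.
sqrt(9) = 3, so x = (-7 ± 3)/2: x = -2 or x = -5.

x = -5, x = -2, x = -1


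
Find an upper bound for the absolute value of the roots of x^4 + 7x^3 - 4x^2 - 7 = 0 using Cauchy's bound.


Cauchy's bound: all roots r satisfy |r| <= 1 + max(|a_i/a_n|) for i = 0,...,n-1
where a_n is the leading coefficient.

Coefficients: [1, 7, -4, 0, -7]
Leading coefficient a_n = 1
Ratios |a_i/a_n|: 7, 4, 0, 7
Maximum ratio: 7
Cauchy's bound: |r| <= 1 + 7 = 8

Upper bound = 8


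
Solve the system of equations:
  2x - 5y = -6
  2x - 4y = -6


Using Cramer's rule:
Determinant D = (2)(-4) - (2)(-5) = -8 + 10 = 2
Dx = (-6)(-4) - (-6)(-5) = 24 - 30 = -6
Dy = (2)(-6) - (2)(-6) = -12 + 12 = 0
x = Dx/D = -6/2 = -3
y = Dy/D = 0/2 = 0

x = -3, y = 0


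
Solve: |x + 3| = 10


An absolute value equation |expr| = 10 gives two cases:
Case 1: x + 3 = 10
  x = 7, so x = 7
Case 2: x + 3 = -10
  x = -13, so x = -13

x = -13, x = 7


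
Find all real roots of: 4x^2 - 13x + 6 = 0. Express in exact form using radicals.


Using the quadratic formula: x = (-b ± sqrt(b^2 - 4ac)) / (2a)
Here a = 4, b = -13, c = 6
Discriminant = b^2 - 4ac = (-13)^2 - 4(4)(6) = 169 - 96 = 73
Since discriminant = 73 > 0, there are two real roots.
x = (13 ± sqrt(73)) / 8
Numerically: x ≈ 2.6930 or x ≈ 0.5570

x = (13 + sqrt(73)) / 8 or x = (13 - sqrt(73)) / 8


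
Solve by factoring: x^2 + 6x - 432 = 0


We need two numbers that multiply to -432 and add to 6.
Those numbers are 24 and -18 (since 24 * (-18) = -432 and 24 + (-18) = 6).
So x^2 + 6x - 432 = (x + 24)(x - 18) = 0
Setting each factor to zero: x = -24 or x = 18

x = -24, x = 18


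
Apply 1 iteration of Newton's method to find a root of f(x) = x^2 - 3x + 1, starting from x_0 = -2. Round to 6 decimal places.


Newton's method: x_(n+1) = x_n - f(x_n)/f'(x_n)
f(x) = x^2 - 3x + 1
f'(x) = 2x - 3

Iteration 1:
  f(-2.000000) = 11.000000
  f'(-2.000000) = -7.000000
  x_1 = -2.000000 - (11.000000)/(-7.000000) = -0.428571

x_1 = -0.428571


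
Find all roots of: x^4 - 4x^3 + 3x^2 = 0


The lowest-degree term is x^2, so x = 0 is a root with multiplicity 2. Factor out x^2:
  x^2 - 4x + 3 = 0
Solve the quadratic x^2 - 4x + 3 = 0: discriminant = (-4)^2 - 4(1)(3) = 16 - 12 = 4.
sqrt(4) = 2, so x = (4 ± 2)/2: x = 3 or x = 1.
Collecting all roots found:

x = 0 (multiplicity 2), x = 1, x = 3


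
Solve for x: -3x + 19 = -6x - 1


Starting with: -3x + 19 = -6x - 1
Move all x terms to left: (-3 + 6)x = -1 - 19
Simplify: 3x = -20
Divide both sides by 3: x = -20/3

x = -20/3


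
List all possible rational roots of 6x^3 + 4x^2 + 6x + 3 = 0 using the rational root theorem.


Rational root theorem: possible roots are ±p/q where:
  p divides the constant term (3): p ∈ {1, 3}
  q divides the leading coefficient (6): q ∈ {1, 2, 3, 6}

All possible rational roots: -3, -3/2, -1, -1/2, -1/3, -1/6, 1/6, 1/3, 1/2, 1, 3/2, 3

-3, -3/2, -1, -1/2, -1/3, -1/6, 1/6, 1/3, 1/2, 1, 3/2, 3


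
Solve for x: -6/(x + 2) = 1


Multiply both sides by (x + 2): -6 = 1(x + 2)
Distribute: -6 = x + 2
x = -6 - 2 = -8
x = -8

x = -8


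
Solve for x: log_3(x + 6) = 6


Convert to exponential form: x + 6 = 3^6 = 729
x = 729 - 6 = 723
Check: log_3(723 + 6) = log_3(729) = log_3(729) = 6 ✓

x = 723


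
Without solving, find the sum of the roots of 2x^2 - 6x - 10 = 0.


By Vieta's formulas for ax^2 + bx + c = 0:
  Sum of roots = -b/a
  Product of roots = c/a

Here a = 2, b = -6, c = -10
Sum = -(-6)/2 = 3
Product = -10/2 = -5

Sum = 3


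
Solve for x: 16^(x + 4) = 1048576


Express both sides with the same base.
1048576 = 16^5
Since the bases match, equate exponents: x + 4 = 5
So x = 5 - (4) = 1

x = 1


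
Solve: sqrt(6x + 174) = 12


Square both sides: 6x + 174 = 12^2 = 144
6x = 144 - 174 = -30
x = -5
Check: sqrt(6*(-5) + 174) = sqrt(144) = 12 ✓

x = -5


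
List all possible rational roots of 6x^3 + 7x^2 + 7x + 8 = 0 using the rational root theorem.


Rational root theorem: possible roots are ±p/q where:
  p divides the constant term (8): p ∈ {1, 2, 4, 8}
  q divides the leading coefficient (6): q ∈ {1, 2, 3, 6}

All possible rational roots: -8, -4, -8/3, -2, -4/3, -1, -2/3, -1/2, -1/3, -1/6, 1/6, 1/3, 1/2, 2/3, 1, 4/3, 2, 8/3, 4, 8

-8, -4, -8/3, -2, -4/3, -1, -2/3, -1/2, -1/3, -1/6, 1/6, 1/3, 1/2, 2/3, 1, 4/3, 2, 8/3, 4, 8


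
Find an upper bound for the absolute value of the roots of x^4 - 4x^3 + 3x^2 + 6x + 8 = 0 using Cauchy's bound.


Cauchy's bound: all roots r satisfy |r| <= 1 + max(|a_i/a_n|) for i = 0,...,n-1
where a_n is the leading coefficient.

Coefficients: [1, -4, 3, 6, 8]
Leading coefficient a_n = 1
Ratios |a_i/a_n|: 4, 3, 6, 8
Maximum ratio: 8
Cauchy's bound: |r| <= 1 + 8 = 9

Upper bound = 9


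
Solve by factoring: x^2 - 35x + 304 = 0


We need two numbers that multiply to 304 and add to -35.
Those numbers are -16 and -19 (since (-16) * (-19) = 304 and (-16) + (-19) = -35).
So x^2 - 35x + 304 = (x - 16)(x - 19) = 0
Setting each factor to zero: x = 16 or x = 19

x = 16, x = 19


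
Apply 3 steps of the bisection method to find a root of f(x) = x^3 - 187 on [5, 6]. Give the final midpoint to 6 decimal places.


f(x) = x^3 - 187
f(5) = -62 < 0
f(6) = 29 > 0

Step 1: midpoint = (5.000000 + 6.000000)/2 = 5.500000
  f(5.500000) = -20.625000
  f(mid) < 0, so root is in [5.500000, 6.000000]

Step 2: midpoint = (5.500000 + 6.000000)/2 = 5.750000
  f(5.750000) = 3.109375
  f(mid) > 0, so root is in [5.500000, 5.750000]

Step 3: midpoint = (5.500000 + 5.750000)/2 = 5.625000
  f(5.625000) = -9.021484
  f(mid) < 0, so root is in [5.625000, 5.750000]

midpoint = 5.625000


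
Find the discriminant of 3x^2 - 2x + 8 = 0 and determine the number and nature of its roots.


For ax^2 + bx + c = 0, discriminant D = b^2 - 4ac
Here a = 3, b = -2, c = 8
D = (-2)^2 - 4(3)(8) = 4 - 96 = -92

D = -92 < 0
The equation has no real roots (2 complex conjugate roots).

Discriminant = -92, no real roots (2 complex conjugate roots)


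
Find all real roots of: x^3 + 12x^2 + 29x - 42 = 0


Let p(x) = x^3 + 12x^2 + 29x - 42. By the rational root theorem (leading coefficient 1), any rational root is an integer divisor of 42: try ±1, ±2, ... in turn.
Test x = 1: value = 0 ✓, so (x - 1) is a factor.
Synthetic division by (x - 1): bring down 1; 1(1) + 12 = 13; 13(1) + 29 = 42; 42(1) - 42 = 0 → quotient x^2 + 13x + 42, remainder 0.
Solve the quadratic x^2 + 13x + 42 = 0: discriminant = 13^2 - 4(1)(42) = 169 - 168 = 1.
sqrt(1) = 1, so x = (-13 ± 1)/2: x = -6 or x = -7.

x = -7, x = -6, x = 1


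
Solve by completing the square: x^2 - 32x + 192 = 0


Start: x^2 - 32x + 192 = 0
Move constant: x^2 - 32x = -192
Half of -32 is -16, squared is 256
Add 256 to both sides: x^2 - 32x + 256 = 64
(x - 16)^2 = 64
x - 16 = ±8
x = 16 + 8 = 24 or x = 16 - 8 = 8

x = 8, x = 24


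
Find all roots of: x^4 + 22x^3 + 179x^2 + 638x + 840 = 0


Let p(x) = x^4 + 22x^3 + 179x^2 + 638x + 840. By the rational root theorem (leading coefficient 1), any rational root is an integer divisor of 840: try ±1, ±2, ... in turn.
Test x = 1: value = 1680 ≠ 0.
Test x = -1: value = 360 ≠ 0.
Test x = 2: value = 3024 ≠ 0.
Test x = -2: value = 120 ≠ 0.
Test x = 3: value = 5040 ≠ 0.
Test x = -3: value = 24 ≠ 0.
Test x = 4: value = 7920 ≠ 0.
Test x = -4: value = 0 ✓, so (x + 4) is a factor.
Synthetic division by (x + 4): bring down 1; 1(-4) + 22 = 18; 18(-4) + 179 = 107; 107(-4) + 638 = 210; 210(-4) + 840 = 0 → quotient x^3 + 18x^2 + 107x + 210, remainder 0.
Continue with the quotient x^3 + 18x^2 + 107x + 210 (candidates must divide 210).
Test x = 5: value = 1320 ≠ 0.
Test x = -5: value = 0 ✓, so (x + 5) is a factor.
Synthetic division by (x + 5): bring down 1; 1(-5) + 18 = 13; 13(-5) + 107 = 42; 42(-5) + 210 = 0 → quotient x^2 + 13x + 42, remainder 0.
Solve the quadratic x^2 + 13x + 42 = 0: discriminant = 13^2 - 4(1)(42) = 169 - 168 = 1.
sqrt(1) = 1, so x = (-13 ± 1)/2: x = -6 or x = -7.
Collecting all roots found:

x = -7, x = -6, x = -5, x = -4


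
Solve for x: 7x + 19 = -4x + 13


Starting with: 7x + 19 = -4x + 13
Move all x terms to left: (7 + 4)x = 13 - 19
Simplify: 11x = -6
Divide both sides by 11: x = -6/11

x = -6/11


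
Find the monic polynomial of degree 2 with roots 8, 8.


A monic polynomial with roots 8, 8 is:
p(x) = (x - 8)(x - 8)
After multiplying by (x - 8): x - 8
After multiplying by (x - 8): x^2 - 16x + 64

x^2 - 16x + 64


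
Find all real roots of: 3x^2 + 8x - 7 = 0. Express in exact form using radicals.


Using the quadratic formula: x = (-b ± sqrt(b^2 - 4ac)) / (2a)
Here a = 3, b = 8, c = -7
Discriminant = b^2 - 4ac = 8^2 - 4(3)(-7) = 64 + 84 = 148
Since discriminant = 148 > 0, there are two real roots.
x = (-8 ± 2*sqrt(37)) / 6
Simplifying: x = (-4 ± sqrt(37)) / 3
Numerically: x ≈ 0.6943 or x ≈ -3.3609

x = (-4 + sqrt(37)) / 3 or x = (-4 - sqrt(37)) / 3


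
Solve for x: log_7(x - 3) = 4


Convert to exponential form: x - 3 = 7^4 = 2401
x = 2401 + 3 = 2404
Check: log_7(2404 - 3) = log_7(2401) = log_7(2401) = 4 ✓

x = 2404


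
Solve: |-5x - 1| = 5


An absolute value equation |expr| = 5 gives two cases:
Case 1: -5x - 1 = 5
  -5x = 6, so x = -6/5
Case 2: -5x - 1 = -5
  -5x = -4, so x = 4/5

x = -6/5, x = 4/5


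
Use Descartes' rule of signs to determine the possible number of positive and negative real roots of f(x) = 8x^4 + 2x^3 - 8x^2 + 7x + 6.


Descartes' rule of signs:

For positive roots, count sign changes in f(x) = 8x^4 + 2x^3 - 8x^2 + 7x + 6:
Signs of coefficients: +, +, -, +, +
Number of sign changes: 2
Possible positive real roots: 2, 0

For negative roots, examine f(-x) = 8x^4 - 2x^3 - 8x^2 - 7x + 6:
Signs of coefficients: +, -, -, -, +
Number of sign changes: 2
Possible negative real roots: 2, 0

Positive roots: 2 or 0; Negative roots: 2 or 0


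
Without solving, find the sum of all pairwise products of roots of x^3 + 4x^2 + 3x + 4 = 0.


By Vieta's formulas for x^3 + bx^2 + cx + d = 0:
  r1 + r2 + r3 = -b/a = -4
  r1*r2 + r1*r3 + r2*r3 = c/a = 3
  r1*r2*r3 = -d/a = -4


Sum of pairwise products = 3


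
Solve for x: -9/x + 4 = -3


Subtract 4 from both sides: -9/x = -7
Multiply both sides by x: -9 = -7 * x
Divide by -7: x = 9/7

x = 9/7


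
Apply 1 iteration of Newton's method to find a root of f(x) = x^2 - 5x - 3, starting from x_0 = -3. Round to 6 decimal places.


Newton's method: x_(n+1) = x_n - f(x_n)/f'(x_n)
f(x) = x^2 - 5x - 3
f'(x) = 2x - 5

Iteration 1:
  f(-3.000000) = 21.000000
  f'(-3.000000) = -11.000000
  x_1 = -3.000000 - (21.000000)/(-11.000000) = -1.090909

x_1 = -1.090909


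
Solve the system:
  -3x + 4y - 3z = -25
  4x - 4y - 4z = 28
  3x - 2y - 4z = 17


Using Cramer's rule. Expand each determinant along the first row.
D  = (-3)*[(-4)*(-4) - (-4)*(-2)] - 4*[4*(-4) - (-4)*3] + (-3)*[4*(-2) - (-4)*3]
  = (-3)*(8) - 4*(-4) + (-3)*(4) = -20
Dx = (-25)*[(-4)*(-4) - (-4)*(-2)] - 4*[28*(-4) - (-4)*17] + (-3)*[28*(-2) - (-4)*17]
  = (-25)*(8) - 4*(-44) + (-3)*(12) = -60
Dy = (-3)*[28*(-4) - (-4)*17] - (-25)*[4*(-4) - (-4)*3] + (-3)*[4*17 - 28*3]
  = (-3)*(-44) - (-25)*(-4) + (-3)*(-16) = 80
Dz = (-3)*[(-4)*17 - 28*(-2)] - 4*[4*17 - 28*3] + (-25)*[4*(-2) - (-4)*3]
  = (-3)*(-12) - 4*(-16) + (-25)*(4) = 0
x = Dx/D = -60/-20 = 3, y = Dy/D = 80/-20 = -4, z = Dz/D = 0/-20 = 0
Check eq1: (-3)(3) + (4)(-4) + (-3)(0) = -25 = -25 ✓
Check eq2: (4)(3) + (-4)(-4) + (-4)(0) = 28 = 28 ✓
Check eq3: (3)(3) + (-2)(-4) + (-4)(0) = 17 = 17 ✓

x = 3, y = -4, z = 0


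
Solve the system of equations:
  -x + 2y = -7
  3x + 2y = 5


Using Cramer's rule:
Determinant D = (-1)(2) - (3)(2) = -2 - 6 = -8
Dx = (-7)(2) - (5)(2) = -14 - 10 = -24
Dy = (-1)(5) - (3)(-7) = -5 + 21 = 16
x = Dx/D = -24/-8 = 3
y = Dy/D = 16/-8 = -2

x = 3, y = -2


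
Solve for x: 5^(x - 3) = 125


Express both sides with the same base.
125 = 5^3
Since the bases match, equate exponents: x - 3 = 3
So x = 3 - (-3) = 6

x = 6


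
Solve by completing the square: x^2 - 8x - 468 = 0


Start: x^2 - 8x - 468 = 0
Move constant: x^2 - 8x = 468
Half of -8 is -4, squared is 16
Add 16 to both sides: x^2 - 8x + 16 = 484
(x - 4)^2 = 484
x - 4 = ±22
x = 4 + 22 = 26 or x = 4 - 22 = -18

x = -18, x = 26


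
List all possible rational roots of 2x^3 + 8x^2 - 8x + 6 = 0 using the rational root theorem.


Rational root theorem: possible roots are ±p/q where:
  p divides the constant term (6): p ∈ {1, 2, 3, 6}
  q divides the leading coefficient (2): q ∈ {1, 2}

All possible rational roots: -6, -3, -2, -3/2, -1, -1/2, 1/2, 1, 3/2, 2, 3, 6

-6, -3, -2, -3/2, -1, -1/2, 1/2, 1, 3/2, 2, 3, 6


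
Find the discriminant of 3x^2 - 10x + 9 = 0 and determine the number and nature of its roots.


For ax^2 + bx + c = 0, discriminant D = b^2 - 4ac
Here a = 3, b = -10, c = 9
D = (-10)^2 - 4(3)(9) = 100 - 108 = -8

D = -8 < 0
The equation has no real roots (2 complex conjugate roots).

Discriminant = -8, no real roots (2 complex conjugate roots)


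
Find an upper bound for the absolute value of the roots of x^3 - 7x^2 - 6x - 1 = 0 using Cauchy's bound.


Cauchy's bound: all roots r satisfy |r| <= 1 + max(|a_i/a_n|) for i = 0,...,n-1
where a_n is the leading coefficient.

Coefficients: [1, -7, -6, -1]
Leading coefficient a_n = 1
Ratios |a_i/a_n|: 7, 6, 1
Maximum ratio: 7
Cauchy's bound: |r| <= 1 + 7 = 8

Upper bound = 8


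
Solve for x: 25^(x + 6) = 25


Express both sides with the same base.
25 = 25^1
Since the bases match, equate exponents: x + 6 = 1
So x = 1 - (6) = -5

x = -5


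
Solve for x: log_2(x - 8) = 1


Convert to exponential form: x - 8 = 2^1 = 2
x = 2 + 8 = 10
Check: log_2(10 - 8) = log_2(2) = log_2(2) = 1 ✓

x = 10


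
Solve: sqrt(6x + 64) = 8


Square both sides: 6x + 64 = 8^2 = 64
6x = 64 - 64 = 0
x = 0
Check: sqrt(6*0 + 64) = sqrt(64) = 8 ✓

x = 0


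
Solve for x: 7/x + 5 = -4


Subtract 5 from both sides: 7/x = -9
Multiply both sides by x: 7 = -9 * x
Divide by -9: x = -7/9

x = -7/9


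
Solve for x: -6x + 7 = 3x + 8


Starting with: -6x + 7 = 3x + 8
Move all x terms to left: (-6 - 3)x = 8 - 7
Simplify: -9x = 1
Divide both sides by -9: x = -1/9

x = -1/9


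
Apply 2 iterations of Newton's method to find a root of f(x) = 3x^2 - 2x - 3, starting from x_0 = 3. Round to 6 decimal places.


Newton's method: x_(n+1) = x_n - f(x_n)/f'(x_n)
f(x) = 3x^2 - 2x - 3
f'(x) = 6x - 2

Iteration 1:
  f(3.000000) = 18.000000
  f'(3.000000) = 16.000000
  x_1 = 3.000000 - (18.000000)/(16.000000) = 1.875000

Iteration 2:
  f(1.875000) = 3.796875
  f'(1.875000) = 9.250000
  x_2 = 1.875000 - (3.796875)/(9.250000) = 1.464527

x_2 = 1.464527


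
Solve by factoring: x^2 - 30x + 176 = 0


We need two numbers that multiply to 176 and add to -30.
Those numbers are -22 and -8 (since (-22) * (-8) = 176 and (-22) + (-8) = -30).
So x^2 - 30x + 176 = (x - 22)(x - 8) = 0
Setting each factor to zero: x = 22 or x = 8

x = 8, x = 22


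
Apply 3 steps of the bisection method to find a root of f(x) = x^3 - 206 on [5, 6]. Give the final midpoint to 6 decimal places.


f(x) = x^3 - 206
f(5) = -81 < 0
f(6) = 10 > 0

Step 1: midpoint = (5.000000 + 6.000000)/2 = 5.500000
  f(5.500000) = -39.625000
  f(mid) < 0, so root is in [5.500000, 6.000000]

Step 2: midpoint = (5.500000 + 6.000000)/2 = 5.750000
  f(5.750000) = -15.890625
  f(mid) < 0, so root is in [5.750000, 6.000000]

Step 3: midpoint = (5.750000 + 6.000000)/2 = 5.875000
  f(5.875000) = -3.220703
  f(mid) < 0, so root is in [5.875000, 6.000000]

midpoint = 5.875000


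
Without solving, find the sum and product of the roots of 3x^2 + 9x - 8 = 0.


By Vieta's formulas for ax^2 + bx + c = 0:
  Sum of roots = -b/a
  Product of roots = c/a

Here a = 3, b = 9, c = -8
Sum = -(9)/3 = -3
Product = -8/3 = -8/3

Sum = -3, Product = -8/3


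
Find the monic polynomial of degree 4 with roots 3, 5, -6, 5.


A monic polynomial with roots 3, 5, -6, 5 is:
p(x) = (x - 3)(x - 5)(x + 6)(x - 5)
After multiplying by (x - 3): x - 3
After multiplying by (x - 5): x^2 - 8x + 15
After multiplying by (x + 6): x^3 - 2x^2 - 33x + 90
After multiplying by (x - 5): x^4 - 7x^3 - 23x^2 + 255x - 450

x^4 - 7x^3 - 23x^2 + 255x - 450


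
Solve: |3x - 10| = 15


An absolute value equation |expr| = 15 gives two cases:
Case 1: 3x - 10 = 15
  3x = 25, so x = 25/3
Case 2: 3x - 10 = -15
  3x = -5, so x = -5/3

x = -5/3, x = 25/3


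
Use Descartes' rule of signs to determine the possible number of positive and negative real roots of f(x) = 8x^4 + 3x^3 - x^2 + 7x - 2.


Descartes' rule of signs:

For positive roots, count sign changes in f(x) = 8x^4 + 3x^3 - x^2 + 7x - 2:
Signs of coefficients: +, +, -, +, -
Number of sign changes: 3
Possible positive real roots: 3, 1

For negative roots, examine f(-x) = 8x^4 - 3x^3 - x^2 - 7x - 2:
Signs of coefficients: +, -, -, -, -
Number of sign changes: 1
Possible negative real roots: 1

Positive roots: 3 or 1; Negative roots: 1


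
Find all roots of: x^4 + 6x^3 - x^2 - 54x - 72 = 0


Let p(x) = x^4 + 6x^3 - x^2 - 54x - 72. By the rational root theorem (leading coefficient 1), any rational root is an integer divisor of 72: try ±1, ±2, ... in turn.
Test x = 1: value = -120 ≠ 0.
Test x = -1: value = -24 ≠ 0.
Test x = 2: value = -120 ≠ 0.
Test x = -2: value = 0 ✓, so (x + 2) is a factor.
Synthetic division by (x + 2): bring down 1; 1(-2) + 6 = 4; 4(-2) - 1 = -9; (-9)(-2) - 54 = -36; (-36)(-2) - 72 = 0 → quotient x^3 + 4x^2 - 9x - 36, remainder 0.
Continue with the quotient x^3 + 4x^2 - 9x - 36 (candidates must divide 36; re-test x = -2 first in case it repeats).
Test x = -2: value = -10 ≠ 0.
Test x = 3: value = 0 ✓, so (x - 3) is a factor.
Synthetic division by (x - 3): bring down 1; 1(3) + 4 = 7; 7(3) - 9 = 12; 12(3) - 36 = 0 → quotient x^2 + 7x + 12, remainder 0.
Solve the quadratic x^2 + 7x + 12 = 0: discriminant = 7^2 - 4(1)(12) = 49 - 48 = 1.
sqrt(1) = 1, so x = (-7 ± 1)/2: x = -3 or x = -4.
Collecting all roots found:

x = -4, x = -3, x = -2, x = 3


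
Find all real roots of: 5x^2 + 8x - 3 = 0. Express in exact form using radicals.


Using the quadratic formula: x = (-b ± sqrt(b^2 - 4ac)) / (2a)
Here a = 5, b = 8, c = -3
Discriminant = b^2 - 4ac = 8^2 - 4(5)(-3) = 64 + 60 = 124
Since discriminant = 124 > 0, there are two real roots.
x = (-8 ± 2*sqrt(31)) / 10
Simplifying: x = (-4 ± sqrt(31)) / 5
Numerically: x ≈ 0.3136 or x ≈ -1.9136

x = (-4 + sqrt(31)) / 5 or x = (-4 - sqrt(31)) / 5


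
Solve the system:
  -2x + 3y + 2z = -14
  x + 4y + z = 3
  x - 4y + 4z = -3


Using Cramer's rule. Expand each determinant along the first row.
D  = (-2)*[4*4 - 1*(-4)] - 3*[1*4 - 1*1] + 2*[1*(-4) - 4*1]
  = (-2)*(20) - 3*(3) + 2*(-8) = -65
Dx = (-14)*[4*4 - 1*(-4)] - 3*[3*4 - 1*(-3)] + 2*[3*(-4) - 4*(-3)]
  = (-14)*(20) - 3*(15) + 2*(0) = -325
Dy = (-2)*[3*4 - 1*(-3)] - (-14)*[1*4 - 1*1] + 2*[1*(-3) - 3*1]
  = (-2)*(15) - (-14)*(3) + 2*(-6) = 0
Dz = (-2)*[4*(-3) - 3*(-4)] - 3*[1*(-3) - 3*1] + (-14)*[1*(-4) - 4*1]
  = (-2)*(0) - 3*(-6) + (-14)*(-8) = 130
x = Dx/D = -325/-65 = 5, y = Dy/D = 0/-65 = 0, z = Dz/D = 130/-65 = -2
Check eq1: (-2)(5) + (3)(0) + (2)(-2) = -14 = -14 ✓
Check eq2: (1)(5) + (4)(0) + (1)(-2) = 3 = 3 ✓
Check eq3: (1)(5) + (-4)(0) + (4)(-2) = -3 = -3 ✓

x = 5, y = 0, z = -2


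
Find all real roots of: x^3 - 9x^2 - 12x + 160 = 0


Let p(x) = x^3 - 9x^2 - 12x + 160. By the rational root theorem (leading coefficient 1), any rational root is an integer divisor of 160: try ±1, ±2, ... in turn.
Test x = 1: value = 140 ≠ 0.
Test x = -1: value = 162 ≠ 0.
Test x = 2: value = 108 ≠ 0.
Test x = -2: value = 140 ≠ 0.
Test x = 4: value = 32 ≠ 0.
Test x = -4: value = 0 ✓, so (x + 4) is a factor.
Synthetic division by (x + 4): bring down 1; 1(-4) - 9 = -13; (-13)(-4) - 12 = 40; 40(-4) + 160 = 0 → quotient x^2 - 13x + 40, remainder 0.
Solve the quadratic x^2 - 13x + 40 = 0: discriminant = (-13)^2 - 4(1)(40) = 169 - 160 = 9.
sqrt(9) = 3, so x = (13 ± 3)/2: x = 8 or x = 5.

x = -4, x = 5, x = 8


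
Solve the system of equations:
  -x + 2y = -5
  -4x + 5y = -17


Using Cramer's rule:
Determinant D = (-1)(5) - (-4)(2) = -5 + 8 = 3
Dx = (-5)(5) - (-17)(2) = -25 + 34 = 9
Dy = (-1)(-17) - (-4)(-5) = 17 - 20 = -3
x = Dx/D = 9/3 = 3
y = Dy/D = -3/3 = -1

x = 3, y = -1


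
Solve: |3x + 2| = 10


An absolute value equation |expr| = 10 gives two cases:
Case 1: 3x + 2 = 10
  3x = 8, so x = 8/3
Case 2: 3x + 2 = -10
  3x = -12, so x = -4

x = -4, x = 8/3


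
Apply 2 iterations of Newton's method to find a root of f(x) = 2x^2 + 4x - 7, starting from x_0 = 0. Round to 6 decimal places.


Newton's method: x_(n+1) = x_n - f(x_n)/f'(x_n)
f(x) = 2x^2 + 4x - 7
f'(x) = 4x + 4

Iteration 1:
  f(0.000000) = -7.000000
  f'(0.000000) = 4.000000
  x_1 = 0.000000 - (-7.000000)/(4.000000) = 1.750000

Iteration 2:
  f(1.750000) = 6.125000
  f'(1.750000) = 11.000000
  x_2 = 1.750000 - (6.125000)/(11.000000) = 1.193182

x_2 = 1.193182


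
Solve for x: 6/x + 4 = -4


Subtract 4 from both sides: 6/x = -8
Multiply both sides by x: 6 = -8 * x
Divide by -8: x = -3/4

x = -3/4


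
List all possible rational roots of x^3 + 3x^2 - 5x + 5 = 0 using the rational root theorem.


Rational root theorem: possible roots are ±p/q where:
  p divides the constant term (5): p ∈ {1, 5}
  q divides the leading coefficient (1): q ∈ {1}

All possible rational roots: -5, -1, 1, 5

-5, -1, 1, 5


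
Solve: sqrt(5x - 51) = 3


Square both sides: 5x - 51 = 3^2 = 9
5x = 9 + 51 = 60
x = 12
Check: sqrt(5*12 - 51) = sqrt(9) = 3 ✓

x = 12


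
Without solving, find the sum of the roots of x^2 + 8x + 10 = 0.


By Vieta's formulas for ax^2 + bx + c = 0:
  Sum of roots = -b/a
  Product of roots = c/a

Here a = 1, b = 8, c = 10
Sum = -(8)/1 = -8
Product = 10/1 = 10

Sum = -8


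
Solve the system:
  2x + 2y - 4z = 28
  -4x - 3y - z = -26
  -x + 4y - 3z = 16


Using Cramer's rule. Expand each determinant along the first row.
D  = 2*[(-3)*(-3) - (-1)*4] - 2*[(-4)*(-3) - (-1)*(-1)] + (-4)*[(-4)*4 - (-3)*(-1)]
  = 2*(13) - 2*(11) + (-4)*(-19) = 80
Dx = 28*[(-3)*(-3) - (-1)*4] - 2*[(-26)*(-3) - (-1)*16] + (-4)*[(-26)*4 - (-3)*16]
  = 28*(13) - 2*(94) + (-4)*(-56) = 400
Dy = 2*[(-26)*(-3) - (-1)*16] - 28*[(-4)*(-3) - (-1)*(-1)] + (-4)*[(-4)*16 - (-26)*(-1)]
  = 2*(94) - 28*(11) + (-4)*(-90) = 240
Dz = 2*[(-3)*16 - (-26)*4] - 2*[(-4)*16 - (-26)*(-1)] + 28*[(-4)*4 - (-3)*(-1)]
  = 2*(56) - 2*(-90) + 28*(-19) = -240
x = Dx/D = 400/80 = 5, y = Dy/D = 240/80 = 3, z = Dz/D = -240/80 = -3
Check eq1: (2)(5) + (2)(3) + (-4)(-3) = 28 = 28 ✓
Check eq2: (-4)(5) + (-3)(3) + (-1)(-3) = -26 = -26 ✓
Check eq3: (-1)(5) + (4)(3) + (-3)(-3) = 16 = 16 ✓

x = 5, y = 3, z = -3


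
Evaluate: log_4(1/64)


We need the exponent such that 4^? = 1/64
4^(-3) = 1/4^3 = 1/64
Therefore log_4(1/64) = -3

-3


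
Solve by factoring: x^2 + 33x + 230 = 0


We need two numbers that multiply to 230 and add to 33.
Those numbers are 23 and 10 (since 23 * 10 = 230 and 23 + 10 = 33).
So x^2 + 33x + 230 = (x + 23)(x + 10) = 0
Setting each factor to zero: x = -23 or x = -10

x = -23, x = -10


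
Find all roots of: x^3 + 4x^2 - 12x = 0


The constant term is 0, so x = 0 is a root. Factor out x:
  x^2 + 4x - 12 = 0
Solve the quadratic x^2 + 4x - 12 = 0: discriminant = 4^2 - 4(1)(-12) = 16 + 48 = 64.
sqrt(64) = 8, so x = (-4 ± 8)/2: x = 2 or x = -6.
Collecting all roots found:

x = -6, x = 0, x = 2


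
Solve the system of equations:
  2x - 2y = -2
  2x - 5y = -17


Using Cramer's rule:
Determinant D = (2)(-5) - (2)(-2) = -10 + 4 = -6
Dx = (-2)(-5) - (-17)(-2) = 10 - 34 = -24
Dy = (2)(-17) - (2)(-2) = -34 + 4 = -30
x = Dx/D = -24/-6 = 4
y = Dy/D = -30/-6 = 5

x = 4, y = 5


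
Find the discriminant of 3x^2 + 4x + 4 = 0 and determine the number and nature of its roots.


For ax^2 + bx + c = 0, discriminant D = b^2 - 4ac
Here a = 3, b = 4, c = 4
D = (4)^2 - 4(3)(4) = 16 - 48 = -32

D = -32 < 0
The equation has no real roots (2 complex conjugate roots).

Discriminant = -32, no real roots (2 complex conjugate roots)


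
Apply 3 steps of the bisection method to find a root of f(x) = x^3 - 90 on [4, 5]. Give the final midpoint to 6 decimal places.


f(x) = x^3 - 90
f(4) = -26 < 0
f(5) = 35 > 0

Step 1: midpoint = (4.000000 + 5.000000)/2 = 4.500000
  f(4.500000) = 1.125000
  f(mid) > 0, so root is in [4.000000, 4.500000]

Step 2: midpoint = (4.000000 + 4.500000)/2 = 4.250000
  f(4.250000) = -13.234375
  f(mid) < 0, so root is in [4.250000, 4.500000]

Step 3: midpoint = (4.250000 + 4.500000)/2 = 4.375000
  f(4.375000) = -6.259766
  f(mid) < 0, so root is in [4.375000, 4.500000]

midpoint = 4.375000


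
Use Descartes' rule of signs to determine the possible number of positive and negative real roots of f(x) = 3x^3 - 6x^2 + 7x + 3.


Descartes' rule of signs:

For positive roots, count sign changes in f(x) = 3x^3 - 6x^2 + 7x + 3:
Signs of coefficients: +, -, +, +
Number of sign changes: 2
Possible positive real roots: 2, 0

For negative roots, examine f(-x) = -3x^3 - 6x^2 - 7x + 3:
Signs of coefficients: -, -, -, +
Number of sign changes: 1
Possible negative real roots: 1

Positive roots: 2 or 0; Negative roots: 1


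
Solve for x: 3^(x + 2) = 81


Express both sides with the same base.
81 = 3^4
Since the bases match, equate exponents: x + 2 = 4
So x = 4 - (2) = 2

x = 2


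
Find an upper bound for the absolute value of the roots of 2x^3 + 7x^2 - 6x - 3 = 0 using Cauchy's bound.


Cauchy's bound: all roots r satisfy |r| <= 1 + max(|a_i/a_n|) for i = 0,...,n-1
where a_n is the leading coefficient.

Coefficients: [2, 7, -6, -3]
Leading coefficient a_n = 2
Ratios |a_i/a_n|: 7/2, 3, 3/2
Maximum ratio: 7/2
Cauchy's bound: |r| <= 1 + 7/2 = 9/2

Upper bound = 9/2


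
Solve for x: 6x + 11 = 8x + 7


Starting with: 6x + 11 = 8x + 7
Move all x terms to left: (6 - 8)x = 7 - 11
Simplify: -2x = -4
Divide both sides by -2: x = 2

x = 2


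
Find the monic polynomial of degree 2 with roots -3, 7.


A monic polynomial with roots -3, 7 is:
p(x) = (x + 3)(x - 7)
After multiplying by (x + 3): x + 3
After multiplying by (x - 7): x^2 - 4x - 21

x^2 - 4x - 21


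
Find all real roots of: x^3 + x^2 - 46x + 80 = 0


Let p(x) = x^3 + x^2 - 46x + 80. By the rational root theorem (leading coefficient 1), any rational root is an integer divisor of 80: try ±1, ±2, ... in turn.
Test x = 1: value = 36 ≠ 0.
Test x = -1: value = 126 ≠ 0.
Test x = 2: value = 0 ✓, so (x - 2) is a factor.
Synthetic division by (x - 2): bring down 1; 1(2) + 1 = 3; 3(2) - 46 = -40; (-40)(2) + 80 = 0 → quotient x^2 + 3x - 40, remainder 0.
Solve the quadratic x^2 + 3x - 40 = 0: discriminant = 3^2 - 4(1)(-40) = 9 + 160 = 169.
sqrt(169) = 13, so x = (-3 ± 13)/2: x = 5 or x = -8.

x = -8, x = 2, x = 5


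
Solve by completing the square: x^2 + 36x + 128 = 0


Start: x^2 + 36x + 128 = 0
Move constant: x^2 + 36x = -128
Half of 36 is 18, squared is 324
Add 324 to both sides: x^2 + 36x + 324 = 196
(x + 18)^2 = 196
x + 18 = ±14
x = -18 + 14 = -4 or x = -18 - 14 = -32

x = -32, x = -4


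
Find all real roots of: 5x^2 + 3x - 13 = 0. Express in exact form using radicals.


Using the quadratic formula: x = (-b ± sqrt(b^2 - 4ac)) / (2a)
Here a = 5, b = 3, c = -13
Discriminant = b^2 - 4ac = 3^2 - 4(5)(-13) = 9 + 260 = 269
Since discriminant = 269 > 0, there are two real roots.
x = (-3 ± sqrt(269)) / 10
Numerically: x ≈ 1.3401 or x ≈ -1.9401

x = (-3 + sqrt(269)) / 10 or x = (-3 - sqrt(269)) / 10


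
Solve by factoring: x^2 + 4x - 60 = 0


We need two numbers that multiply to -60 and add to 4.
Those numbers are -6 and 10 (since (-6) * 10 = -60 and (-6) + 10 = 4).
So x^2 + 4x - 60 = (x - 6)(x + 10) = 0
Setting each factor to zero: x = 6 or x = -10

x = -10, x = 6


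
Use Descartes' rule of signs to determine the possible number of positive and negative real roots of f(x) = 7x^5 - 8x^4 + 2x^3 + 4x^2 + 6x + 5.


Descartes' rule of signs:

For positive roots, count sign changes in f(x) = 7x^5 - 8x^4 + 2x^3 + 4x^2 + 6x + 5:
Signs of coefficients: +, -, +, +, +, +
Number of sign changes: 2
Possible positive real roots: 2, 0

For negative roots, examine f(-x) = -7x^5 - 8x^4 - 2x^3 + 4x^2 - 6x + 5:
Signs of coefficients: -, -, -, +, -, +
Number of sign changes: 3
Possible negative real roots: 3, 1

Positive roots: 2 or 0; Negative roots: 3 or 1


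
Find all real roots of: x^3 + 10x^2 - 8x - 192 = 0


Let p(x) = x^3 + 10x^2 - 8x - 192. By the rational root theorem (leading coefficient 1), any rational root is an integer divisor of 192: try ±1, ±2, ... in turn.
Test x = 1: value = -189 ≠ 0.
Test x = -1: value = -175 ≠ 0.
Test x = 2: value = -160 ≠ 0.
Test x = -2: value = -144 ≠ 0.
Test x = 3: value = -99 ≠ 0.
Test x = -3: value = -105 ≠ 0.
Test x = 4: value = 0 ✓, so (x - 4) is a factor.
Synthetic division by (x - 4): bring down 1; 1(4) + 10 = 14; 14(4) - 8 = 48; 48(4) - 192 = 0 → quotient x^2 + 14x + 48, remainder 0.
Solve the quadratic x^2 + 14x + 48 = 0: discriminant = 14^2 - 4(1)(48) = 196 - 192 = 4.
sqrt(4) = 2, so x = (-14 ± 2)/2: x = -6 or x = -8.

x = -8, x = -6, x = 4


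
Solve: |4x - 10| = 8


An absolute value equation |expr| = 8 gives two cases:
Case 1: 4x - 10 = 8
  4x = 18, so x = 9/2
Case 2: 4x - 10 = -8
  4x = 2, so x = 1/2

x = 1/2, x = 9/2


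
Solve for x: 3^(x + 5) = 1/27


Express both sides with the same base.
1/27 = 3^(-3)
Since the bases match, equate exponents: x + 5 = -3
So x = -3 - (5) = -8

x = -8


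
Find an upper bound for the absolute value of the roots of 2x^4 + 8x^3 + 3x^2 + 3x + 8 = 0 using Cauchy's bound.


Cauchy's bound: all roots r satisfy |r| <= 1 + max(|a_i/a_n|) for i = 0,...,n-1
where a_n is the leading coefficient.

Coefficients: [2, 8, 3, 3, 8]
Leading coefficient a_n = 2
Ratios |a_i/a_n|: 4, 3/2, 3/2, 4
Maximum ratio: 4
Cauchy's bound: |r| <= 1 + 4 = 5

Upper bound = 5


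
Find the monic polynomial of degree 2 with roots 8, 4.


A monic polynomial with roots 8, 4 is:
p(x) = (x - 8)(x - 4)
After multiplying by (x - 8): x - 8
After multiplying by (x - 4): x^2 - 12x + 32

x^2 - 12x + 32


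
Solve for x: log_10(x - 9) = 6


Convert to exponential form: x - 9 = 10^6 = 1000000
x = 1000000 + 9 = 1000009
Check: log_10(1000009 - 9) = log_10(1000000) = log_10(1000000) = 6 ✓

x = 1000009


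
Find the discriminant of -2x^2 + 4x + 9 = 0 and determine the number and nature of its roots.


For ax^2 + bx + c = 0, discriminant D = b^2 - 4ac
Here a = -2, b = 4, c = 9
D = (4)^2 - 4(-2)(9) = 16 + 72 = 88

D = 88 > 0 but not a perfect square
The equation has 2 distinct real irrational roots.

Discriminant = 88, 2 distinct real irrational roots


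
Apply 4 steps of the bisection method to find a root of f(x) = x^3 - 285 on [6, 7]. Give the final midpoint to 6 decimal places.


f(x) = x^3 - 285
f(6) = -69 < 0
f(7) = 58 > 0

Step 1: midpoint = (6.000000 + 7.000000)/2 = 6.500000
  f(6.500000) = -10.375000
  f(mid) < 0, so root is in [6.500000, 7.000000]

Step 2: midpoint = (6.500000 + 7.000000)/2 = 6.750000
  f(6.750000) = 22.546875
  f(mid) > 0, so root is in [6.500000, 6.750000]

Step 3: midpoint = (6.500000 + 6.750000)/2 = 6.625000
  f(6.625000) = 5.775391
  f(mid) > 0, so root is in [6.500000, 6.625000]

Step 4: midpoint = (6.500000 + 6.625000)/2 = 6.562500
  f(6.562500) = -2.376709
  f(mid) < 0, so root is in [6.562500, 6.625000]

midpoint = 6.562500


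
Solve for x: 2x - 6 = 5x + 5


Starting with: 2x - 6 = 5x + 5
Move all x terms to left: (2 - 5)x = 5 + 6
Simplify: -3x = 11
Divide both sides by -3: x = -11/3

x = -11/3


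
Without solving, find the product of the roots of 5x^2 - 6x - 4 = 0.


By Vieta's formulas for ax^2 + bx + c = 0:
  Sum of roots = -b/a
  Product of roots = c/a

Here a = 5, b = -6, c = -4
Sum = -(-6)/5 = 6/5
Product = -4/5 = -4/5

Product = -4/5


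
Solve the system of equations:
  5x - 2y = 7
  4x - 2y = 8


Using Cramer's rule:
Determinant D = (5)(-2) - (4)(-2) = -10 + 8 = -2
Dx = (7)(-2) - (8)(-2) = -14 + 16 = 2
Dy = (5)(8) - (4)(7) = 40 - 28 = 12
x = Dx/D = 2/-2 = -1
y = Dy/D = 12/-2 = -6

x = -1, y = -6


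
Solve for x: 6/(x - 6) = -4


Multiply both sides by (x - 6): 6 = -4(x - 6)
Distribute: 6 = -4x + 24
-4x = 6 - 24 = -18
x = 9/2

x = 9/2


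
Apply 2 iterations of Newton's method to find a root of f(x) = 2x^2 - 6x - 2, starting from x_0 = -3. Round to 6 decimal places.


Newton's method: x_(n+1) = x_n - f(x_n)/f'(x_n)
f(x) = 2x^2 - 6x - 2
f'(x) = 4x - 6

Iteration 1:
  f(-3.000000) = 34.000000
  f'(-3.000000) = -18.000000
  x_1 = -3.000000 - (34.000000)/(-18.000000) = -1.111111

Iteration 2:
  f(-1.111111) = 7.135802
  f'(-1.111111) = -10.444444
  x_2 = -1.111111 - (7.135802)/(-10.444444) = -0.427896

x_2 = -0.427896


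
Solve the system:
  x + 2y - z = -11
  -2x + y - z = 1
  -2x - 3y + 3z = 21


Using Cramer's rule. Expand each determinant along the first row.
D  = 1*[1*3 - (-1)*(-3)] - 2*[(-2)*3 - (-1)*(-2)] + (-1)*[(-2)*(-3) - 1*(-2)]
  = 1*(0) - 2*(-8) + (-1)*(8) = 8
Dx = (-11)*[1*3 - (-1)*(-3)] - 2*[1*3 - (-1)*21] + (-1)*[1*(-3) - 1*21]
  = (-11)*(0) - 2*(24) + (-1)*(-24) = -24
Dy = 1*[1*3 - (-1)*21] - (-11)*[(-2)*3 - (-1)*(-2)] + (-1)*[(-2)*21 - 1*(-2)]
  = 1*(24) - (-11)*(-8) + (-1)*(-40) = -24
Dz = 1*[1*21 - 1*(-3)] - 2*[(-2)*21 - 1*(-2)] + (-11)*[(-2)*(-3) - 1*(-2)]
  = 1*(24) - 2*(-40) + (-11)*(8) = 16
x = Dx/D = -24/8 = -3, y = Dy/D = -24/8 = -3, z = Dz/D = 16/8 = 2
Check eq1: (1)(-3) + (2)(-3) + (-1)(2) = -11 = -11 ✓
Check eq2: (-2)(-3) + (1)(-3) + (-1)(2) = 1 = 1 ✓
Check eq3: (-2)(-3) + (-3)(-3) + (3)(2) = 21 = 21 ✓

x = -3, y = -3, z = 2


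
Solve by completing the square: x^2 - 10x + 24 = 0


Start: x^2 - 10x + 24 = 0
Move constant: x^2 - 10x = -24
Half of -10 is -5, squared is 25
Add 25 to both sides: x^2 - 10x + 25 = 1
(x - 5)^2 = 1
x - 5 = ±1
x = 5 + 1 = 6 or x = 5 - 1 = 4

x = 4, x = 6


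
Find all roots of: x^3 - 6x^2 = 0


The lowest-degree term is x^2, so x = 0 is a root with multiplicity 2. Factor out x^2:
  x - 6 = 0
Linear factor x - 6 = 0 gives x = 6.
Collecting all roots found:

x = 0 (multiplicity 2), x = 6


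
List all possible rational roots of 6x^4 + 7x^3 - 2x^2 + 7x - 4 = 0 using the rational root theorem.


Rational root theorem: possible roots are ±p/q where:
  p divides the constant term (-4): p ∈ {1, 2, 4}
  q divides the leading coefficient (6): q ∈ {1, 2, 3, 6}

All possible rational roots: -4, -2, -4/3, -1, -2/3, -1/2, -1/3, -1/6, 1/6, 1/3, 1/2, 2/3, 1, 4/3, 2, 4

-4, -2, -4/3, -1, -2/3, -1/2, -1/3, -1/6, 1/6, 1/3, 1/2, 2/3, 1, 4/3, 2, 4


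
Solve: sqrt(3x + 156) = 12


Square both sides: 3x + 156 = 12^2 = 144
3x = 144 - 156 = -12
x = -4
Check: sqrt(3*(-4) + 156) = sqrt(144) = 12 ✓

x = -4


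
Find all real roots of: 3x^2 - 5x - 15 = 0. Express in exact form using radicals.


Using the quadratic formula: x = (-b ± sqrt(b^2 - 4ac)) / (2a)
Here a = 3, b = -5, c = -15
Discriminant = b^2 - 4ac = (-5)^2 - 4(3)(-15) = 25 + 180 = 205
Since discriminant = 205 > 0, there are two real roots.
x = (5 ± sqrt(205)) / 6
Numerically: x ≈ 3.2196 or x ≈ -1.5530

x = (5 + sqrt(205)) / 6 or x = (5 - sqrt(205)) / 6


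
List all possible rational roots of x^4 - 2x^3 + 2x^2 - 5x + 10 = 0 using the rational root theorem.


Rational root theorem: possible roots are ±p/q where:
  p divides the constant term (10): p ∈ {1, 2, 5, 10}
  q divides the leading coefficient (1): q ∈ {1}

All possible rational roots: -10, -5, -2, -1, 1, 2, 5, 10

-10, -5, -2, -1, 1, 2, 5, 10


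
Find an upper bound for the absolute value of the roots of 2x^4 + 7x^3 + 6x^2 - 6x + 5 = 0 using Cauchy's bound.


Cauchy's bound: all roots r satisfy |r| <= 1 + max(|a_i/a_n|) for i = 0,...,n-1
where a_n is the leading coefficient.

Coefficients: [2, 7, 6, -6, 5]
Leading coefficient a_n = 2
Ratios |a_i/a_n|: 7/2, 3, 3, 5/2
Maximum ratio: 7/2
Cauchy's bound: |r| <= 1 + 7/2 = 9/2

Upper bound = 9/2


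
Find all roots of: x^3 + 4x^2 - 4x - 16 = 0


Let p(x) = x^3 + 4x^2 - 4x - 16. By the rational root theorem (leading coefficient 1), any rational root is an integer divisor of 16: try ±1, ±2, ... in turn.
Test x = 1: value = -15 ≠ 0.
Test x = -1: value = -9 ≠ 0.
Test x = 2: value = 0 ✓, so (x - 2) is a factor.
Synthetic division by (x - 2): bring down 1; 1(2) + 4 = 6; 6(2) - 4 = 8; 8(2) - 16 = 0 → quotient x^2 + 6x + 8, remainder 0.
Solve the quadratic x^2 + 6x + 8 = 0: discriminant = 6^2 - 4(1)(8) = 36 - 32 = 4.
sqrt(4) = 2, so x = (-6 ± 2)/2: x = -2 or x = -4.
Collecting all roots found:

x = -4, x = -2, x = 2


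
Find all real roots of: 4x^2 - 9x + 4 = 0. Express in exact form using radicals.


Using the quadratic formula: x = (-b ± sqrt(b^2 - 4ac)) / (2a)
Here a = 4, b = -9, c = 4
Discriminant = b^2 - 4ac = (-9)^2 - 4(4)(4) = 81 - 64 = 17
Since discriminant = 17 > 0, there are two real roots.
x = (9 ± sqrt(17)) / 8
Numerically: x ≈ 1.6404 or x ≈ 0.6096

x = (9 + sqrt(17)) / 8 or x = (9 - sqrt(17)) / 8


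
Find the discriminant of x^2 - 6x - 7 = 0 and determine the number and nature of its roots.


For ax^2 + bx + c = 0, discriminant D = b^2 - 4ac
Here a = 1, b = -6, c = -7
D = (-6)^2 - 4(1)(-7) = 36 + 28 = 64

D = 64 > 0 and is a perfect square (sqrt = 8)
The equation has 2 distinct real rational roots.

Discriminant = 64, 2 distinct real rational roots


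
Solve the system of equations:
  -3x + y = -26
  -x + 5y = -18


Using Cramer's rule:
Determinant D = (-3)(5) - (-1)(1) = -15 + 1 = -14
Dx = (-26)(5) - (-18)(1) = -130 + 18 = -112
Dy = (-3)(-18) - (-1)(-26) = 54 - 26 = 28
x = Dx/D = -112/-14 = 8
y = Dy/D = 28/-14 = -2

x = 8, y = -2


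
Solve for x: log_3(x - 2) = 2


Convert to exponential form: x - 2 = 3^2 = 9
x = 9 + 2 = 11
Check: log_3(11 - 2) = log_3(9) = log_3(9) = 2 ✓

x = 11


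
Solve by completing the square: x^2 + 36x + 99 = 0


Start: x^2 + 36x + 99 = 0
Move constant: x^2 + 36x = -99
Half of 36 is 18, squared is 324
Add 324 to both sides: x^2 + 36x + 324 = 225
(x + 18)^2 = 225
x + 18 = ±15
x = -18 + 15 = -3 or x = -18 - 15 = -33

x = -33, x = -3
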